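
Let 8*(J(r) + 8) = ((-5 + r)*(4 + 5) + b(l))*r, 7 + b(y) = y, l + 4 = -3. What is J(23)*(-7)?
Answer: -5845/2 ≈ -2922.5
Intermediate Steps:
l = -7 (l = -4 - 3 = -7)
b(y) = -7 + y
J(r) = -8 + r*(-59 + 9*r)/8 (J(r) = -8 + (((-5 + r)*(4 + 5) + (-7 - 7))*r)/8 = -8 + (((-5 + r)*9 - 14)*r)/8 = -8 + (((-45 + 9*r) - 14)*r)/8 = -8 + ((-59 + 9*r)*r)/8 = -8 + (r*(-59 + 9*r))/8 = -8 + r*(-59 + 9*r)/8)
J(23)*(-7) = (-8 - 59/8*23 + (9/8)*23**2)*(-7) = (-8 - 1357/8 + (9/8)*529)*(-7) = (-8 - 1357/8 + 4761/8)*(-7) = (835/2)*(-7) = -5845/2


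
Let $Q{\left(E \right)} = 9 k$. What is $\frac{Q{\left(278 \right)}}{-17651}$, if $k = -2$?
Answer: $\frac{18}{17651} \approx 0.0010198$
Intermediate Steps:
$Q{\left(E \right)} = -18$ ($Q{\left(E \right)} = 9 \left(-2\right) = -18$)
$\frac{Q{\left(278 \right)}}{-17651} = - \frac{18}{-17651} = \left(-18\right) \left(- \frac{1}{17651}\right) = \frac{18}{17651}$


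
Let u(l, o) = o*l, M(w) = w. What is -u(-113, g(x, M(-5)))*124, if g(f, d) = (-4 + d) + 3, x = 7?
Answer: -84072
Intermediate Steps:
g(f, d) = -1 + d
u(l, o) = l*o
-u(-113, g(x, M(-5)))*124 = -(-113*(-1 - 5))*124 = -(-113*(-6))*124 = -678*124 = -1*84072 = -84072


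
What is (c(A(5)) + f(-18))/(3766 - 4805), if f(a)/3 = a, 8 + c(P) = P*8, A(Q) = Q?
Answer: 22/1039 ≈ 0.021174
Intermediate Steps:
c(P) = -8 + 8*P (c(P) = -8 + P*8 = -8 + 8*P)
f(a) = 3*a
(c(A(5)) + f(-18))/(3766 - 4805) = ((-8 + 8*5) + 3*(-18))/(3766 - 4805) = ((-8 + 40) - 54)/(-1039) = (32 - 54)*(-1/1039) = -22*(-1/1039) = 22/1039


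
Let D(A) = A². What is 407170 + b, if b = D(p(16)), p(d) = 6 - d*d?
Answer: 469670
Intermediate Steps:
p(d) = 6 - d²
b = 62500 (b = (6 - 1*16²)² = (6 - 1*256)² = (6 - 256)² = (-250)² = 62500)
407170 + b = 407170 + 62500 = 469670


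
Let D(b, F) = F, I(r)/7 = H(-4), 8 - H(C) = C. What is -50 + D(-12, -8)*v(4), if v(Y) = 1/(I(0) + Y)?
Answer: -551/11 ≈ -50.091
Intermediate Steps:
H(C) = 8 - C
I(r) = 84 (I(r) = 7*(8 - 1*(-4)) = 7*(8 + 4) = 7*12 = 84)
v(Y) = 1/(84 + Y)
-50 + D(-12, -8)*v(4) = -50 - 8/(84 + 4) = -50 - 8/88 = -50 - 8*1/88 = -50 - 1/11 = -551/11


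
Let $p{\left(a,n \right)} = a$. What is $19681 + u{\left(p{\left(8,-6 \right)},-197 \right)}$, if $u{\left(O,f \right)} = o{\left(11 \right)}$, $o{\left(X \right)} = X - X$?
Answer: $19681$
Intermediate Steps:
$o{\left(X \right)} = 0$
$u{\left(O,f \right)} = 0$
$19681 + u{\left(p{\left(8,-6 \right)},-197 \right)} = 19681 + 0 = 19681$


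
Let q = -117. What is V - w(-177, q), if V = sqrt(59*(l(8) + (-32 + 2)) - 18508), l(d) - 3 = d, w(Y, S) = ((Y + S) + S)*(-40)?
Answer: -16440 + 3*I*sqrt(2181) ≈ -16440.0 + 140.1*I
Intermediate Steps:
w(Y, S) = -80*S - 40*Y (w(Y, S) = ((S + Y) + S)*(-40) = (Y + 2*S)*(-40) = -80*S - 40*Y)
l(d) = 3 + d
V = 3*I*sqrt(2181) (V = sqrt(59*((3 + 8) + (-32 + 2)) - 18508) = sqrt(59*(11 - 30) - 18508) = sqrt(59*(-19) - 18508) = sqrt(-1121 - 18508) = sqrt(-19629) = 3*I*sqrt(2181) ≈ 140.1*I)
V - w(-177, q) = 3*I*sqrt(2181) - (-80*(-117) - 40*(-177)) = 3*I*sqrt(2181) - (9360 + 7080) = 3*I*sqrt(2181) - 1*16440 = 3*I*sqrt(2181) - 16440 = -16440 + 3*I*sqrt(2181)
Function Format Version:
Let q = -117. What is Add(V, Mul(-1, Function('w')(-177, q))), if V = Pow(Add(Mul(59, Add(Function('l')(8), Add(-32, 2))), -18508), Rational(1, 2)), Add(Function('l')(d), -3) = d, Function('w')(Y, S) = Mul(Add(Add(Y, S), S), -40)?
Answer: Add(-16440, Mul(3, I, Pow(2181, Rational(1, 2)))) ≈ Add(-16440., Mul(140.10, I))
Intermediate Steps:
Function('w')(Y, S) = Add(Mul(-80, S), Mul(-40, Y)) (Function('w')(Y, S) = Mul(Add(Add(S, Y), S), -40) = Mul(Add(Y, Mul(2, S)), -40) = Add(Mul(-80, S), Mul(-40, Y)))
Function('l')(d) = Add(3, d)
V = Mul(3, I, Pow(2181, Rational(1, 2))) (V = Pow(Add(Mul(59, Add(Add(3, 8), Add(-32, 2))), -18508), Rational(1, 2)) = Pow(Add(Mul(59, Add(11, -30)), -18508), Rational(1, 2)) = Pow(Add(Mul(59, -19), -18508), Rational(1, 2)) = Pow(Add(-1121, -18508), Rational(1, 2)) = Pow(-19629, Rational(1, 2)) = Mul(3, I, Pow(2181, Rational(1, 2))) ≈ Mul(140.10, I))
Add(V, Mul(-1, Function('w')(-177, q))) = Add(Mul(3, I, Pow(2181, Rational(1, 2))), Mul(-1, Add(Mul(-80, -117), Mul(-40, -177)))) = Add(Mul(3, I, Pow(2181, Rational(1, 2))), Mul(-1, Add(9360, 7080))) = Add(Mul(3, I, Pow(2181, Rational(1, 2))), Mul(-1, 16440)) = Add(Mul(3, I, Pow(2181, Rational(1, 2))), -16440) = Add(-16440, Mul(3, I, Pow(2181, Rational(1, 2))))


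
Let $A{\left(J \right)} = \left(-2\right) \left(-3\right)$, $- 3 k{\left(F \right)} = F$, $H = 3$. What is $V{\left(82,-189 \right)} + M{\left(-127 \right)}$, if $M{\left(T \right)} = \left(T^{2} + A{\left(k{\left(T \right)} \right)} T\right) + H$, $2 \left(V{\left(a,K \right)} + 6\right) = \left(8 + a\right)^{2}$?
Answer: $19414$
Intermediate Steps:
$k{\left(F \right)} = - \frac{F}{3}$
$A{\left(J \right)} = 6$
$V{\left(a,K \right)} = -6 + \frac{\left(8 + a\right)^{2}}{2}$
$M{\left(T \right)} = 3 + T^{2} + 6 T$ ($M{\left(T \right)} = \left(T^{2} + 6 T\right) + 3 = 3 + T^{2} + 6 T$)
$V{\left(82,-189 \right)} + M{\left(-127 \right)} = \left(-6 + \frac{\left(8 + 82\right)^{2}}{2}\right) + \left(3 + \left(-127\right)^{2} + 6 \left(-127\right)\right) = \left(-6 + \frac{90^{2}}{2}\right) + \left(3 + 16129 - 762\right) = \left(-6 + \frac{1}{2} \cdot 8100\right) + 15370 = \left(-6 + 4050\right) + 15370 = 4044 + 15370 = 19414$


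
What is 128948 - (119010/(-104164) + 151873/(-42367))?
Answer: 284541684003033/2206558094 ≈ 1.2895e+5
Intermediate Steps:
128948 - (119010/(-104164) + 151873/(-42367)) = 128948 - (119010*(-1/104164) + 151873*(-1/42367)) = 128948 - (-59505/52082 - 151873/42367) = 128948 - 1*(-10430897921/2206558094) = 128948 + 10430897921/2206558094 = 284541684003033/2206558094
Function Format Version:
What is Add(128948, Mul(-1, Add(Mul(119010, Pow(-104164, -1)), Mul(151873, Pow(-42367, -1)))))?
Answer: Rational(284541684003033, 2206558094) ≈ 1.2895e+5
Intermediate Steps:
Add(128948, Mul(-1, Add(Mul(119010, Pow(-104164, -1)), Mul(151873, Pow(-42367, -1))))) = Add(128948, Mul(-1, Add(Mul(119010, Rational(-1, 104164)), Mul(151873, Rational(-1, 42367))))) = Add(128948, Mul(-1, Add(Rational(-59505, 52082), Rational(-151873, 42367)))) = Add(128948, Mul(-1, Rational(-10430897921, 2206558094))) = Add(128948, Rational(10430897921, 2206558094)) = Rational(284541684003033, 2206558094)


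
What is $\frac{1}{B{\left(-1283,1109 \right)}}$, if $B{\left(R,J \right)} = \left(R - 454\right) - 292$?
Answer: $- \frac{1}{2029} \approx -0.00049285$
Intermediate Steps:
$B{\left(R,J \right)} = -746 + R$ ($B{\left(R,J \right)} = \left(-454 + R\right) - 292 = -746 + R$)
$\frac{1}{B{\left(-1283,1109 \right)}} = \frac{1}{-746 - 1283} = \frac{1}{-2029} = - \frac{1}{2029}$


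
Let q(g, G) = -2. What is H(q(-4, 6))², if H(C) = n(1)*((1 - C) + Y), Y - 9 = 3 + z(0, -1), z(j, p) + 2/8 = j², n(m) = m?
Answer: 3481/16 ≈ 217.56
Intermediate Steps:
z(j, p) = -¼ + j²
Y = 47/4 (Y = 9 + (3 + (-¼ + 0²)) = 9 + (3 + (-¼ + 0)) = 9 + (3 - ¼) = 9 + 11/4 = 47/4 ≈ 11.750)
H(C) = 51/4 - C (H(C) = 1*((1 - C) + 47/4) = 1*(51/4 - C) = 51/4 - C)
H(q(-4, 6))² = (51/4 - 1*(-2))² = (51/4 + 2)² = (59/4)² = 3481/16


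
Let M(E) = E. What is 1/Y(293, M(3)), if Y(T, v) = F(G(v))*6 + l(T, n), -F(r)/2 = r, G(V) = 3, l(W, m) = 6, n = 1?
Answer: -1/30 ≈ -0.033333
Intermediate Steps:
F(r) = -2*r
Y(T, v) = -30 (Y(T, v) = -2*3*6 + 6 = -6*6 + 6 = -36 + 6 = -30)
1/Y(293, M(3)) = 1/(-30) = -1/30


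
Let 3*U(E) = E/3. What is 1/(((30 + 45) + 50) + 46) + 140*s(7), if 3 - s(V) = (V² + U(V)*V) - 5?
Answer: -1111879/171 ≈ -6502.2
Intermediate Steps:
U(E) = E/9 (U(E) = (E/3)/3 = E/9)
s(V) = 8 - 10*V²/9 (s(V) = 3 - ((V² + (V/9)*V) - 5) = 3 - ((V² + V²/9) - 5) = 3 - (10*V²/9 - 5) = 3 - (-5 + 10*V²/9) = 3 + (5 - 10*V²/9) = 8 - 10*V²/9)
1/(((30 + 45) + 50) + 46) + 140*s(7) = 1/(((30 + 45) + 50) + 46) + 140*(8 - 10/9*7²) = 1/((75 + 50) + 46) + 140*(8 - 10/9*49) = 1/(125 + 46) + 140*(8 - 490/9) = 1/171 + 140*(-418/9) = 1/171 - 58520/9 = -1111879/171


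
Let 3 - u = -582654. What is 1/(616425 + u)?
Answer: 1/1199082 ≈ 8.3397e-7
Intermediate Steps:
u = 582657 (u = 3 - 1*(-582654) = 3 + 582654 = 582657)
1/(616425 + u) = 1/(616425 + 582657) = 1/1199082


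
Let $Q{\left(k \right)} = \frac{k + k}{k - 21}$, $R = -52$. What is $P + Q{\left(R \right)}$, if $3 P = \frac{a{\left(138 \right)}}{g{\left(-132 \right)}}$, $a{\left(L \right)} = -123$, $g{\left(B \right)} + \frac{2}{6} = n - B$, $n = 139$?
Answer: $\frac{75469}{59276} \approx 1.2732$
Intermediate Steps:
$g{\left(B \right)} = \frac{416}{3} - B$ ($g{\left(B \right)} = - \frac{1}{3} - \left(-139 + B\right) = \frac{416}{3} - B$)
$Q{\left(k \right)} = \frac{2 k}{-21 + k}$
$P = - \frac{123}{812}$ ($P = \frac{\left(-123\right) \frac{1}{\frac{416}{3} - -132}}{3} = \frac{\left(-123\right) \frac{1}{\frac{416}{3} + 132}}{3} = \frac{\left(-123\right) \frac{1}{\frac{812}{3}}}{3} = \frac{\left(-123\right) \frac{3}{812}}{3} = \frac{1}{3} \left(- \frac{369}{812}\right) = - \frac{123}{812} \approx -0.15148$)
$P + Q{\left(R \right)} = - \frac{123}{812} + 2 \left(-52\right) \frac{1}{-21 - 52} = - \frac{123}{812} + 2 \left(-52\right) \frac{1}{-73} = - \frac{123}{812} + 2 \left(-52\right) \left(- \frac{1}{73}\right) = - \frac{123}{812} + \frac{104}{73} = \frac{75469}{59276}$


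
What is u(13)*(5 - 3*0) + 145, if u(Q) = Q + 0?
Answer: 210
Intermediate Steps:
u(Q) = Q
u(13)*(5 - 3*0) + 145 = 13*(5 - 3*0) + 145 = 13*(5 + 0) + 145 = 13*5 + 145 = 65 + 145 = 210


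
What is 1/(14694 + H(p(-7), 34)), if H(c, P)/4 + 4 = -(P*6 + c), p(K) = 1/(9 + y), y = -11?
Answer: 1/13864 ≈ 7.2129e-5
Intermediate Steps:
p(K) = -1/2 (p(K) = 1/(9 - 11) = 1/(-2) = -1/2)
H(c, P) = -16 - 24*P - 4*c (H(c, P) = -16 + 4*(-(P*6 + c)) = -16 + 4*(-(6*P + c)) = -16 + 4*(-(c + 6*P)) = -16 + 4*(-c - 6*P) = -16 + (-24*P - 4*c) = -16 - 24*P - 4*c)
1/(14694 + H(p(-7), 34)) = 1/(14694 + (-16 - 24*34 - 4*(-1/2))) = 1/(14694 + (-16 - 816 + 2)) = 1/(14694 - 830) = 1/13864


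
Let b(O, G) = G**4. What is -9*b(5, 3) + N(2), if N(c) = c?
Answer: -727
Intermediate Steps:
-9*b(5, 3) + N(2) = -9*3**4 + 2 = -9*81 + 2 = -729 + 2 = -727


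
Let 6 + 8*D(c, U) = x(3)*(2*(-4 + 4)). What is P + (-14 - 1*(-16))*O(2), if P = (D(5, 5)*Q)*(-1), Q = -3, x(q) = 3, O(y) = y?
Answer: 7/4 ≈ 1.7500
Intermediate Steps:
D(c, U) = -¾ (D(c, U) = -¾ + (3*(2*(-4 + 4)))/8 = -¾ + (3*(2*0))/8 = -¾ + (3*0)/8 = -¾ + (⅛)*0 = -¾ + 0 = -¾)
P = -9/4 (P = -¾*(-3)*(-1) = (9/4)*(-1) = -9/4 ≈ -2.2500)
P + (-14 - 1*(-16))*O(2) = -9/4 + (-14 - 1*(-16))*2 = -9/4 + (-14 + 16)*2 = -9/4 + 2*2 = -9/4 + 4 = 7/4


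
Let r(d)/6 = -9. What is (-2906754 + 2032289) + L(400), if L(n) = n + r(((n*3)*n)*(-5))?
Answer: -874119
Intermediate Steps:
r(d) = -54 (r(d) = 6*(-9) = -54)
L(n) = -54 + n (L(n) = n - 54 = -54 + n)
(-2906754 + 2032289) + L(400) = (-2906754 + 2032289) + (-54 + 400) = -874465 + 346 = -874119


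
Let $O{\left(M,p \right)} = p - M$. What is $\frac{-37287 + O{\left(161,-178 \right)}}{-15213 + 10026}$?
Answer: $\frac{12542}{1729} \approx 7.2539$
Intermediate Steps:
$\frac{-37287 + O{\left(161,-178 \right)}}{-15213 + 10026} = \frac{-37287 - 339}{-15213 + 10026} = \frac{-37287 - 339}{-5187} = \left(-37287 - 339\right) \left(- \frac{1}{5187}\right) = \left(-37626\right) \left(- \frac{1}{5187}\right) = \frac{12542}{1729}$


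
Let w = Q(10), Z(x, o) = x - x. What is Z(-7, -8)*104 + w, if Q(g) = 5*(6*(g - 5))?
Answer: 150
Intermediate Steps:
Z(x, o) = 0
Q(g) = -150 + 30*g (Q(g) = 5*(6*(-5 + g)) = 5*(-30 + 6*g) = -150 + 30*g)
w = 150 (w = -150 + 30*10 = -150 + 300 = 150)
Z(-7, -8)*104 + w = 0*104 + 150 = 0 + 150 = 150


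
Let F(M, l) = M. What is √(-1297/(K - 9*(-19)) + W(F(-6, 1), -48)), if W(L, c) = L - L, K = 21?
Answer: I*√3891/24 ≈ 2.5991*I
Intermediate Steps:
W(L, c) = 0
√(-1297/(K - 9*(-19)) + W(F(-6, 1), -48)) = √(-1297/(21 - 9*(-19)) + 0) = √(-1297/(21 + 171) + 0) = √(-1297/192 + 0) = √(-1297/192) = I*√3891/24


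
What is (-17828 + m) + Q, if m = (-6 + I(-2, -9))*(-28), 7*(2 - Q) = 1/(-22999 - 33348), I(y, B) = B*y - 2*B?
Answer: -7362411713/394429 ≈ -18666.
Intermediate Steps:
I(y, B) = -2*B + B*y
Q = 788859/394429 (Q = 2 - 1/(7*(-22999 - 33348)) = 2 - 1/7/(-56347) = 2 - 1/7*(-1/56347) = 2 + 1/394429 = 788859/394429 ≈ 2.0000)
m = -840 (m = (-6 - 9*(-2 - 2))*(-28) = (-6 - 9*(-4))*(-28) = (-6 + 36)*(-28) = 30*(-28) = -840)
(-17828 + m) + Q = (-17828 - 840) + 788859/394429 = -18668 + 788859/394429 = -7362411713/394429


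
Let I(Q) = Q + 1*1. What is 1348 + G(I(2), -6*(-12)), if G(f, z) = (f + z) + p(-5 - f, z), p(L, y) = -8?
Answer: 1415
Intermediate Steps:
I(Q) = 1 + Q (I(Q) = Q + 1 = 1 + Q)
G(f, z) = -8 + f + z (G(f, z) = (f + z) - 8 = -8 + f + z)
1348 + G(I(2), -6*(-12)) = 1348 + (-8 + (1 + 2) - 6*(-12)) = 1348 + (-8 + 3 + 72) = 1348 + 67 = 1415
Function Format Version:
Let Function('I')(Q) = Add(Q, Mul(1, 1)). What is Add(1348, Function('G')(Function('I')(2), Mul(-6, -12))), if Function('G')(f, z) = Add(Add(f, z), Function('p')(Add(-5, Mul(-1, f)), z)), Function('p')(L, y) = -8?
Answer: 1415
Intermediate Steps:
Function('I')(Q) = Add(1, Q) (Function('I')(Q) = Add(Q, 1) = Add(1, Q))
Function('G')(f, z) = Add(-8, f, z) (Function('G')(f, z) = Add(Add(f, z), -8) = Add(-8, f, z))
Add(1348, Function('G')(Function('I')(2), Mul(-6, -12))) = Add(1348, Add(-8, Add(1, 2), Mul(-6, -12))) = Add(1348, Add(-8, 3, 72)) = Add(1348, 67) = 1415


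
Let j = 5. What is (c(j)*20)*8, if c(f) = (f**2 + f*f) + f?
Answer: 8800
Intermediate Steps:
c(f) = f + 2*f**2 (c(f) = (f**2 + f**2) + f = 2*f**2 + f = f + 2*f**2)
(c(j)*20)*8 = ((5*(1 + 2*5))*20)*8 = ((5*(1 + 10))*20)*8 = ((5*11)*20)*8 = (55*20)*8 = 1100*8 = 8800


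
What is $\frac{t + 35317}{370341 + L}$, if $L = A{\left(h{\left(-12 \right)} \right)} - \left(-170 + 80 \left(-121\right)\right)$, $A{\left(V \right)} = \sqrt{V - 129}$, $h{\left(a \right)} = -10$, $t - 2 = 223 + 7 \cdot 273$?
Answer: $\frac{14239293523}{144545196620} - \frac{37453 i \sqrt{139}}{144545196620} \approx 0.098511 - 3.0549 \cdot 10^{-6} i$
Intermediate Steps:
$t = 2136$ ($t = 2 + \left(223 + 7 \cdot 273\right) = 2 + \left(223 + 1911\right) = 2 + 2134 = 2136$)
$A{\left(V \right)} = \sqrt{-129 + V}$
$L = 9850 + i \sqrt{139}$ ($L = \sqrt{-129 - 10} - \left(-170 + 80 \left(-121\right)\right) = \sqrt{-139} - \left(-170 - 9680\right) = i \sqrt{139} - -9850 = i \sqrt{139} + 9850 = 9850 + i \sqrt{139} \approx 9850.0 + 11.79 i$)
$\frac{t + 35317}{370341 + L} = \frac{2136 + 35317}{370341 + \left(9850 + i \sqrt{139}\right)} = \frac{37453}{380191 + i \sqrt{139}}$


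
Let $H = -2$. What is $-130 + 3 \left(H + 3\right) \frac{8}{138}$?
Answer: $- \frac{2986}{23} \approx -129.83$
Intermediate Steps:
$-130 + 3 \left(H + 3\right) \frac{8}{138} = -130 + 3 \left(-2 + 3\right) \frac{8}{138} = -130 + 3 \cdot 1 \cdot 8 \cdot \frac{1}{138} = -130 + 3 \cdot \frac{4}{69} = -130 + \frac{4}{23} = - \frac{2986}{23}$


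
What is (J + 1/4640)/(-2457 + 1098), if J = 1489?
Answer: -2302987/2101920 ≈ -1.0957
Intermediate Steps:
(J + 1/4640)/(-2457 + 1098) = (1489 + 1/4640)/(-2457 + 1098) = (1489 + 1/4640)/(-1359) = (6908961/4640)*(-1/1359) = -2302987/2101920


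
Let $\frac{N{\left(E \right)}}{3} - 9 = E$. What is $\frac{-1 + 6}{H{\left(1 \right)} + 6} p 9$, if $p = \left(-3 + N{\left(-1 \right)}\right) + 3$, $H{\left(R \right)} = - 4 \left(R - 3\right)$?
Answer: $\frac{540}{7} \approx 77.143$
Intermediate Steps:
$N{\left(E \right)} = 27 + 3 E$
$H{\left(R \right)} = 12 - 4 R$ ($H{\left(R \right)} = - 4 \left(-3 + R\right) = 12 - 4 R$)
$p = 24$ ($p = \left(-3 + \left(27 + 3 \left(-1\right)\right)\right) + 3 = \left(-3 + \left(27 - 3\right)\right) + 3 = \left(-3 + 24\right) + 3 = 21 + 3 = 24$)
$\frac{-1 + 6}{H{\left(1 \right)} + 6} p 9 = \frac{-1 + 6}{\left(12 - 4\right) + 6} \cdot 24 \cdot 9 = \frac{5}{\left(12 - 4\right) + 6} \cdot 24 \cdot 9 = \frac{5}{8 + 6} \cdot 24 \cdot 9 = \frac{5}{14} \cdot 24 \cdot 9 = \frac{60}{7} \cdot 9 = \frac{540}{7}$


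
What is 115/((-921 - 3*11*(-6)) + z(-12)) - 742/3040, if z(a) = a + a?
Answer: -451937/1135440 ≈ -0.39803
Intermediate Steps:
z(a) = 2*a
115/((-921 - 3*11*(-6)) + z(-12)) - 742/3040 = 115/((-921 - 3*11*(-6)) + 2*(-12)) - 742/3040 = 115/((-921 - 33*(-6)) - 24) - 742*1/3040 = 115/((-921 + 198) - 24) - 371/1520 = 115/(-723 - 24) - 371/1520 = 115/(-747) - 371/1520 = 115*(-1/747) - 371/1520 = -115/747 - 371/1520 = -451937/1135440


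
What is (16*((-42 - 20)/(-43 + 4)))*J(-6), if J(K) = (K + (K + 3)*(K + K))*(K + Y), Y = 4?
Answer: -19840/13 ≈ -1526.2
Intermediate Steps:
J(K) = (4 + K)*(K + 2*K*(3 + K)) (J(K) = (K + (K + 3)*(K + K))*(K + 4) = (K + (3 + K)*(2*K))*(4 + K) = (K + 2*K*(3 + K))*(4 + K) = (4 + K)*(K + 2*K*(3 + K)))
(16*((-42 - 20)/(-43 + 4)))*J(-6) = (16*((-42 - 20)/(-43 + 4)))*(-6*(28 + 2*(-6)² + 15*(-6))) = (16*(-62/(-39)))*(-6*(28 + 2*36 - 90)) = (16*(-62*(-1/39)))*(-6*(28 + 72 - 90)) = (16*(62/39))*(-6*10) = (992/39)*(-60) = -19840/13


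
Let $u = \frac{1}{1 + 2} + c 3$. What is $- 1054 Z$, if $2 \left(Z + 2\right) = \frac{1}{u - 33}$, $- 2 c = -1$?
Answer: $\frac{23374}{11} \approx 2124.9$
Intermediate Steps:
$c = \frac{1}{2}$ ($c = \left(- \frac{1}{2}\right) \left(-1\right) = \frac{1}{2} \approx 0.5$)
$u = \frac{11}{6}$ ($u = \frac{1}{1 + 2} + \frac{1}{2} \cdot 3 = \frac{1}{3} + \frac{3}{2} = \frac{11}{6} \approx 1.8333$)
$Z = - \frac{377}{187}$ ($Z = -2 + \frac{1}{2 \left(\frac{11}{6} - 33\right)} = -2 + \frac{1}{2 \left(- \frac{187}{6}\right)} = -2 + \frac{1}{2} \left(- \frac{6}{187}\right) = -2 - \frac{3}{187} = - \frac{377}{187} \approx -2.016$)
$- 1054 Z = \left(-1054\right) \left(- \frac{377}{187}\right) = \frac{23374}{11}$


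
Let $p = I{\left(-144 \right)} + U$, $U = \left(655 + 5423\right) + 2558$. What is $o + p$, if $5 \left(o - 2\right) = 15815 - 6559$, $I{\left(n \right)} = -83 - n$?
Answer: $\frac{52751}{5} \approx 10550.0$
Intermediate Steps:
$U = 8636$ ($U = 6078 + 2558 = 8636$)
$p = 8697$ ($p = \left(-83 - -144\right) + 8636 = \left(-83 + 144\right) + 8636 = 61 + 8636 = 8697$)
$o = \frac{9266}{5}$ ($o = 2 + \frac{15815 - 6559}{5} = 2 + \frac{1}{5} \cdot 9256 = 2 + \frac{9256}{5} = \frac{9266}{5} \approx 1853.2$)
$o + p = \frac{9266}{5} + 8697 = \frac{52751}{5}$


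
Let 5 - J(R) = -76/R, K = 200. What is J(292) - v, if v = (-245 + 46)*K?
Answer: 2905784/73 ≈ 39805.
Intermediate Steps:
J(R) = 5 + 76/R (J(R) = 5 - (-76)/R = 5 + 76/R)
v = -39800 (v = (-245 + 46)*200 = -199*200 = -39800)
J(292) - v = (5 + 76/292) - 1*(-39800) = (5 + 76*(1/292)) + 39800 = (5 + 19/73) + 39800 = 384/73 + 39800 = 2905784/73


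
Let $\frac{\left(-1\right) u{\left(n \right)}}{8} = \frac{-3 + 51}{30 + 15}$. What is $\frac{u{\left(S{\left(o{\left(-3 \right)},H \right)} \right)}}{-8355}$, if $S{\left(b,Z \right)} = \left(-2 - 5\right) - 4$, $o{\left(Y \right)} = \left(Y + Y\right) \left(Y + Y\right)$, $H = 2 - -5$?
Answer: $\frac{128}{125325} \approx 0.0010213$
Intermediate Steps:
$H = 7$ ($H = 2 + 5 = 7$)
$o{\left(Y \right)} = 4 Y^{2}$ ($o{\left(Y \right)} = 2 Y 2 Y = 4 Y^{2}$)
$S{\left(b,Z \right)} = -11$ ($S{\left(b,Z \right)} = -7 - 4 = -11$)
$u{\left(n \right)} = - \frac{128}{15}$ ($u{\left(n \right)} = - 8 \frac{-3 + 51}{30 + 15} = - 8 \cdot \frac{48}{45} = - 8 \cdot 48 \cdot \frac{1}{45} = \left(-8\right) \frac{16}{15} = - \frac{128}{15}$)
$\frac{u{\left(S{\left(o{\left(-3 \right)},H \right)} \right)}}{-8355} = - \frac{128}{15 \left(-8355\right)} = \left(- \frac{128}{15}\right) \left(- \frac{1}{8355}\right) = \frac{128}{125325}$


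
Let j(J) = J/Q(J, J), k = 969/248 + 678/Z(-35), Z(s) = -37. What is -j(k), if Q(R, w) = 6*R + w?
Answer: -⅐ ≈ -0.14286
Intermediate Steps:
Q(R, w) = w + 6*R
k = -132291/9176 (k = 969/248 + 678/(-37) = 969*(1/248) + 678*(-1/37) = 969/248 - 678/37 = -132291/9176 ≈ -14.417)
j(J) = ⅐ (j(J) = J/(J + 6*J) = J/((7*J)) = J*(1/(7*J)) = ⅐)
-j(k) = -1*⅐ = -⅐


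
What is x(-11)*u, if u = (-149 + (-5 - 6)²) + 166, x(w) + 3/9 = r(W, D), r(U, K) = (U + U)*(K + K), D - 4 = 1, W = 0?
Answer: -46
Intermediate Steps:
D = 5 (D = 4 + 1 = 5)
r(U, K) = 4*K*U (r(U, K) = (2*U)*(2*K) = 4*K*U)
x(w) = -⅓ (x(w) = -⅓ + 4*5*0 = -⅓ + 0 = -⅓)
u = 138 (u = (-149 + (-11)²) + 166 = (-149 + 121) + 166 = -28 + 166 = 138)
x(-11)*u = -⅓*138 = -46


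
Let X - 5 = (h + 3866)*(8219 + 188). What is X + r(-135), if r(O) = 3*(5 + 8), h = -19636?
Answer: -132578346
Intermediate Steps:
r(O) = 39 (r(O) = 3*13 = 39)
X = -132578385 (X = 5 + (-19636 + 3866)*(8219 + 188) = 5 - 15770*8407 = 5 - 132578390 = -132578385)
X + r(-135) = -132578385 + 39 = -132578346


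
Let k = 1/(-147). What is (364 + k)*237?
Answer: 4227053/49 ≈ 86266.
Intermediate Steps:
k = -1/147 ≈ -0.0068027
(364 + k)*237 = (364 - 1/147)*237 = (53507/147)*237 = 4227053/49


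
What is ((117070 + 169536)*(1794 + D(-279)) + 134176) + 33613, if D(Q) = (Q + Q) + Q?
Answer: 274449731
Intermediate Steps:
D(Q) = 3*Q (D(Q) = 2*Q + Q = 3*Q)
((117070 + 169536)*(1794 + D(-279)) + 134176) + 33613 = ((117070 + 169536)*(1794 + 3*(-279)) + 134176) + 33613 = (286606*(1794 - 837) + 134176) + 33613 = (286606*957 + 134176) + 33613 = (274281942 + 134176) + 33613 = 274416118 + 33613 = 274449731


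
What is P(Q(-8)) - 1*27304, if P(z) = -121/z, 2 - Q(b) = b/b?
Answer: -27425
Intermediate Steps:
Q(b) = 1 (Q(b) = 2 - b/b = 2 - 1*1 = 2 - 1 = 1)
P(Q(-8)) - 1*27304 = -121/1 - 1*27304 = -121*1 - 27304 = -121 - 27304 = -27425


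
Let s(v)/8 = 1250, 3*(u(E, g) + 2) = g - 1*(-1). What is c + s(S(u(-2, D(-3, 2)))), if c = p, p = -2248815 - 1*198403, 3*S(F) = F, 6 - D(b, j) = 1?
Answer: -2437218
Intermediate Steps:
D(b, j) = 5 (D(b, j) = 6 - 1*1 = 6 - 1 = 5)
u(E, g) = -5/3 + g/3 (u(E, g) = -2 + (g - 1*(-1))/3 = -2 + (g + 1)/3 = -2 + (1 + g)/3 = -2 + (1/3 + g/3) = -5/3 + g/3)
S(F) = F/3
p = -2447218 (p = -2248815 - 198403 = -2447218)
c = -2447218
s(v) = 10000 (s(v) = 8*1250 = 10000)
c + s(S(u(-2, D(-3, 2)))) = -2447218 + 10000 = -2437218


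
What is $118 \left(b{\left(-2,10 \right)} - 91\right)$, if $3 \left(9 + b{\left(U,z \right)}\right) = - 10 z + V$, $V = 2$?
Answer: $- \frac{46964}{3} \approx -15655.0$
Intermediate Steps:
$b{\left(U,z \right)} = - \frac{25}{3} - \frac{10 z}{3}$ ($b{\left(U,z \right)} = -9 + \frac{- 10 z + 2}{3} = -9 + \frac{2 - 10 z}{3} = -9 - \left(- \frac{2}{3} + \frac{10 z}{3}\right) = - \frac{25}{3} - \frac{10 z}{3}$)
$118 \left(b{\left(-2,10 \right)} - 91\right) = 118 \left(\left(- \frac{25}{3} - \frac{100}{3}\right) - 91\right) = 118 \left(- \frac{125}{3} - 91\right) = 118 \left(- \frac{398}{3}\right) = - \frac{46964}{3}$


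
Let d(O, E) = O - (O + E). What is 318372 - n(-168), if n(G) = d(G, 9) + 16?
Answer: 318365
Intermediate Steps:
d(O, E) = -E (d(O, E) = O - (E + O) = O + (-E - O) = -E)
n(G) = 7 (n(G) = -1*9 + 16 = -9 + 16 = 7)
318372 - n(-168) = 318372 - 1*7 = 318372 - 7 = 318365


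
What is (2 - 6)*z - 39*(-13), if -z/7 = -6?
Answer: 339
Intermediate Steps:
z = 42 (z = -7*(-6) = 42)
(2 - 6)*z - 39*(-13) = (2 - 6)*42 - 39*(-13) = -4*42 + 507 = -168 + 507 = 339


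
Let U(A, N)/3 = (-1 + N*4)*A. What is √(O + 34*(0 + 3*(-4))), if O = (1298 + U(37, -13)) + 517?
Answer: 2*I*√1119 ≈ 66.903*I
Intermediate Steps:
U(A, N) = 3*A*(-1 + 4*N) (U(A, N) = 3*((-1 + N*4)*A) = 3*((-1 + 4*N)*A) = 3*(A*(-1 + 4*N)) = 3*A*(-1 + 4*N))
O = -4068 (O = (1298 + 3*37*(-1 + 4*(-13))) + 517 = (1298 + 3*37*(-1 - 52)) + 517 = (1298 + 3*37*(-53)) + 517 = (1298 - 5883) + 517 = -4585 + 517 = -4068)
√(O + 34*(0 + 3*(-4))) = √(-4068 + 34*(0 + 3*(-4))) = √(-4068 + 34*(0 - 12)) = √(-4068 + 34*(-12)) = √(-4068 - 408) = √(-4476) = 2*I*√1119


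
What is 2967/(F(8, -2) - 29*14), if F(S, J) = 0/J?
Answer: -2967/406 ≈ -7.3079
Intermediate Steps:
F(S, J) = 0
2967/(F(8, -2) - 29*14) = 2967/(0 - 29*14) = 2967/(0 - 406) = 2967/(-406) = 2967*(-1/406) = -2967/406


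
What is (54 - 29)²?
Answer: 625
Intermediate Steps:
(54 - 29)² = 25² = 625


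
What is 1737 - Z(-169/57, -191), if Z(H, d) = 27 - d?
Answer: 1519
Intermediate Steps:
1737 - Z(-169/57, -191) = 1737 - (27 - 1*(-191)) = 1737 - (27 + 191) = 1737 - 1*218 = 1737 - 218 = 1519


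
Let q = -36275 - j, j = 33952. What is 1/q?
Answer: -1/70227 ≈ -1.4240e-5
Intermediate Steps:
q = -70227 (q = -36275 - 1*33952 = -36275 - 33952 = -70227)
1/q = 1/(-70227) = -1/70227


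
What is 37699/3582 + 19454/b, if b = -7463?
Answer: 211663409/26732466 ≈ 7.9178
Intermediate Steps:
37699/3582 + 19454/b = 37699/3582 + 19454/(-7463) = 37699*(1/3582) + 19454*(-1/7463) = 37699/3582 - 19454/7463 = 211663409/26732466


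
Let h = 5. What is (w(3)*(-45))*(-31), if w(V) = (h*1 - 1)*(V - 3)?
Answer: 0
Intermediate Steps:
w(V) = -12 + 4*V (w(V) = (5*1 - 1)*(V - 3) = (5 - 1)*(-3 + V) = 4*(-3 + V) = -12 + 4*V)
(w(3)*(-45))*(-31) = ((-12 + 4*3)*(-45))*(-31) = ((-12 + 12)*(-45))*(-31) = (0*(-45))*(-31) = 0*(-31) = 0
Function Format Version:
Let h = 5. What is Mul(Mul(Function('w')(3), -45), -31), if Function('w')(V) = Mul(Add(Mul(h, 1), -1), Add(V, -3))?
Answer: 0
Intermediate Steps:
Function('w')(V) = Add(-12, Mul(4, V)) (Function('w')(V) = Mul(Add(Mul(5, 1), -1), Add(V, -3)) = Mul(Add(5, -1), Add(-3, V)) = Mul(4, Add(-3, V)) = Add(-12, Mul(4, V)))
Mul(Mul(Function('w')(3), -45), -31) = Mul(Mul(Add(-12, Mul(4, 3)), -45), -31) = Mul(Mul(Add(-12, 12), -45), -31) = Mul(Mul(0, -45), -31) = Mul(0, -31) = 0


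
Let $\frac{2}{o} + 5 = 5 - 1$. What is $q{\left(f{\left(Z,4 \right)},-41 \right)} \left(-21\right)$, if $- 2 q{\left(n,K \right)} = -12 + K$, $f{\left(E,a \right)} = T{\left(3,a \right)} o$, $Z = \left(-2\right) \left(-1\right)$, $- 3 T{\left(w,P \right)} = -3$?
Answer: $- \frac{1113}{2} \approx -556.5$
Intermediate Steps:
$T{\left(w,P \right)} = 1$ ($T{\left(w,P \right)} = \left(- \frac{1}{3}\right) \left(-3\right) = 1$)
$o = -2$ ($o = \frac{2}{-5 + \left(5 - 1\right)} = \frac{2}{-5 + 4} = \frac{2}{-1} = 2 \left(-1\right) = -2$)
$Z = 2$
$f{\left(E,a \right)} = -2$ ($f{\left(E,a \right)} = 1 \left(-2\right) = -2$)
$q{\left(n,K \right)} = 6 - \frac{K}{2}$ ($q{\left(n,K \right)} = - \frac{-12 + K}{2} = 6 - \frac{K}{2}$)
$q{\left(f{\left(Z,4 \right)},-41 \right)} \left(-21\right) = \left(6 - - \frac{41}{2}\right) \left(-21\right) = \left(6 + \frac{41}{2}\right) \left(-21\right) = \frac{53}{2} \left(-21\right) = - \frac{1113}{2}$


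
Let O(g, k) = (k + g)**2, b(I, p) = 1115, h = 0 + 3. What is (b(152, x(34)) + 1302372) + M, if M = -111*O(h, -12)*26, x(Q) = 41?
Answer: 1069721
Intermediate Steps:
h = 3
O(g, k) = (g + k)**2
M = -233766 (M = -111*(3 - 12)**2*26 = -111*(-9)**2*26 = -111*81*26 = -8991*26 = -233766)
(b(152, x(34)) + 1302372) + M = (1115 + 1302372) - 233766 = 1303487 - 233766 = 1069721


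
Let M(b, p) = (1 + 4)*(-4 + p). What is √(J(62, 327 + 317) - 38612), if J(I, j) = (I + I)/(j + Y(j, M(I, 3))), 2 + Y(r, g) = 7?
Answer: 2*I*√4065833134/649 ≈ 196.5*I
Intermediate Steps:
M(b, p) = -20 + 5*p (M(b, p) = 5*(-4 + p) = -20 + 5*p)
Y(r, g) = 5 (Y(r, g) = -2 + 7 = 5)
J(I, j) = 2*I/(5 + j) (J(I, j) = (I + I)/(j + 5) = (2*I)/(5 + j) = 2*I/(5 + j))
√(J(62, 327 + 317) - 38612) = √(2*62/(5 + (327 + 317)) - 38612) = √(2*62/(5 + 644) - 38612) = √(2*62/649 - 38612) = √(2*62*(1/649) - 38612) = √(124/649 - 38612) = √(-25059064/649) = 2*I*√4065833134/649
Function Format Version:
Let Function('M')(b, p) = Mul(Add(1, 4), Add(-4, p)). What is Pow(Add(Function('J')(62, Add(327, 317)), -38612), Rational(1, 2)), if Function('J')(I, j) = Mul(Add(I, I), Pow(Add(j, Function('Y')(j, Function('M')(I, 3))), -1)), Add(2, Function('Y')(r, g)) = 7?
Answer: Mul(Rational(2, 649), I, Pow(4065833134, Rational(1, 2))) ≈ Mul(196.50, I)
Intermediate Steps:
Function('M')(b, p) = Add(-20, Mul(5, p)) (Function('M')(b, p) = Mul(5, Add(-4, p)) = Add(-20, Mul(5, p)))
Function('Y')(r, g) = 5 (Function('Y')(r, g) = Add(-2, 7) = 5)
Function('J')(I, j) = Mul(2, I, Pow(Add(5, j), -1)) (Function('J')(I, j) = Mul(Add(I, I), Pow(Add(j, 5), -1)) = Mul(Mul(2, I), Pow(Add(5, j), -1)) = Mul(2, I, Pow(Add(5, j), -1)))
Pow(Add(Function('J')(62, Add(327, 317)), -38612), Rational(1, 2)) = Pow(Add(Mul(2, 62, Pow(Add(5, Add(327, 317)), -1)), -38612), Rational(1, 2)) = Pow(Add(Mul(2, 62, Pow(Add(5, 644), -1)), -38612), Rational(1, 2)) = Pow(Add(Mul(2, 62, Pow(649, -1)), -38612), Rational(1, 2)) = Pow(Add(Mul(2, 62, Rational(1, 649)), -38612), Rational(1, 2)) = Pow(Add(Rational(124, 649), -38612), Rational(1, 2)) = Pow(Rational(-25059064, 649), Rational(1, 2)) = Mul(Rational(2, 649), I, Pow(4065833134, Rational(1, 2)))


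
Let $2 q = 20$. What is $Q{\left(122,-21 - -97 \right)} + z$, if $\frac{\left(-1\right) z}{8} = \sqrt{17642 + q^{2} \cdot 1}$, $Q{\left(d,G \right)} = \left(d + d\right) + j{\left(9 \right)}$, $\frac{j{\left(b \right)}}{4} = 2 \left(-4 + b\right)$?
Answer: $284 - 8 \sqrt{17742} \approx -781.59$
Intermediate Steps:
$q = 10$ ($q = \frac{1}{2} \cdot 20 = 10$)
$j{\left(b \right)} = -32 + 8 b$ ($j{\left(b \right)} = 4 \cdot 2 \left(-4 + b\right) = 4 \left(-8 + 2 b\right) = -32 + 8 b$)
$Q{\left(d,G \right)} = 40 + 2 d$ ($Q{\left(d,G \right)} = \left(d + d\right) + \left(-32 + 8 \cdot 9\right) = 2 d + \left(-32 + 72\right) = 2 d + 40 = 40 + 2 d$)
$z = - 8 \sqrt{17742}$ ($z = - 8 \sqrt{17642 + 10^{2} \cdot 1} = - 8 \sqrt{17642 + 100 \cdot 1} = - 8 \sqrt{17642 + 100} = - 8 \sqrt{17742} \approx -1065.6$)
$Q{\left(122,-21 - -97 \right)} + z = \left(40 + 2 \cdot 122\right) - 8 \sqrt{17742} = \left(40 + 244\right) - 8 \sqrt{17742} = 284 - 8 \sqrt{17742}$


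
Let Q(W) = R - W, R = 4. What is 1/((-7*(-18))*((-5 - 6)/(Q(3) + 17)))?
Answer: -1/77 ≈ -0.012987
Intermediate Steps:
Q(W) = 4 - W
1/((-7*(-18))*((-5 - 6)/(Q(3) + 17))) = 1/((-7*(-18))*((-5 - 6)/((4 - 1*3) + 17))) = 1/(126*(-11/((4 - 3) + 17))) = 1/(126*(-11/(1 + 17))) = 1/(126*(-11/18)) = 1/(-77) = -1/77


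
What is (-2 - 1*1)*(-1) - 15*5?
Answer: -72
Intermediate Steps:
(-2 - 1*1)*(-1) - 15*5 = (-2 - 1)*(-1) - 75 = -3*(-1) - 75 = 3 - 75 = -72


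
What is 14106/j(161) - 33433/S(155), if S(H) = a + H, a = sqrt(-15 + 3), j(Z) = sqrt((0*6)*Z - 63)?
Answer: (-728810*sqrt(7) + 234031*I - 9404*I*sqrt(21))/(7*(-155*I + 2*sqrt(3))) ≈ -215.59 - 1772.4*I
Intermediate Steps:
j(Z) = 3*I*sqrt(7) (j(Z) = sqrt(0*Z - 63) = sqrt(0 - 63) = sqrt(-63) = 3*I*sqrt(7))
a = 2*I*sqrt(3) (a = sqrt(-12) = 2*I*sqrt(3) ≈ 3.4641*I)
S(H) = H + 2*I*sqrt(3) (S(H) = 2*I*sqrt(3) + H = H + 2*I*sqrt(3))
14106/j(161) - 33433/S(155) = 14106/((3*I*sqrt(7))) - 33433/(155 + 2*I*sqrt(3)) = 14106*(-I*sqrt(7)/21) - 33433/(155 + 2*I*sqrt(3)) = -4702*I*sqrt(7)/7 - 33433/(155 + 2*I*sqrt(3)) = -33433/(155 + 2*I*sqrt(3)) - 4702*I*sqrt(7)/7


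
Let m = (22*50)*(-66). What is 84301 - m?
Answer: 156901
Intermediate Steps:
m = -72600 (m = 1100*(-66) = -72600)
84301 - m = 84301 - 1*(-72600) = 84301 + 72600 = 156901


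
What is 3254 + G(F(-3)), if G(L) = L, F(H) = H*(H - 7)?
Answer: 3284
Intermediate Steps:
F(H) = H*(-7 + H)
3254 + G(F(-3)) = 3254 - 3*(-7 - 3) = 3254 - 3*(-10) = 3254 + 30 = 3284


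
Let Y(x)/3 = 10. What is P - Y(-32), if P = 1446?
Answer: 1416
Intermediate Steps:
Y(x) = 30 (Y(x) = 3*10 = 30)
P - Y(-32) = 1446 - 1*30 = 1446 - 30 = 1416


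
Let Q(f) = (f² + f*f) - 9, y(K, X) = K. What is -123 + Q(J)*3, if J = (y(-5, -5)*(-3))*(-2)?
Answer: 5250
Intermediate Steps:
J = -30 (J = -5*(-3)*(-2) = 15*(-2) = -30)
Q(f) = -9 + 2*f² (Q(f) = (f² + f²) - 9 = 2*f² - 9 = -9 + 2*f²)
-123 + Q(J)*3 = -123 + (-9 + 2*(-30)²)*3 = -123 + (-9 + 2*900)*3 = -123 + (-9 + 1800)*3 = -123 + 1791*3 = -123 + 5373 = 5250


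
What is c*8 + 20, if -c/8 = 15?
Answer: -940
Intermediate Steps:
c = -120 (c = -8*15 = -120)
c*8 + 20 = -120*8 + 20 = -960 + 20 = -940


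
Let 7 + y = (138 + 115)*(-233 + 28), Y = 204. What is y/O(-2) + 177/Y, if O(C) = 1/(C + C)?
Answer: 14109243/68 ≈ 2.0749e+5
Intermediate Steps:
y = -51872 (y = -7 + (138 + 115)*(-233 + 28) = -7 + 253*(-205) = -7 - 51865 = -51872)
O(C) = 1/(2*C)
y/O(-2) + 177/Y = -51872/((1/2)/(-2)) + 177/204 = -51872/((1/2)*(-1/2)) + 177*(1/204) = -51872/(-1/4) + 59/68 = -51872*(-4) + 59/68 = 207488 + 59/68 = 14109243/68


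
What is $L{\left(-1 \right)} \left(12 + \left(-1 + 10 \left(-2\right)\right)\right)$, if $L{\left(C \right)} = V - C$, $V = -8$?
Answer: $63$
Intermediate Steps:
$L{\left(C \right)} = -8 - C$
$L{\left(-1 \right)} \left(12 + \left(-1 + 10 \left(-2\right)\right)\right) = \left(-8 - -1\right) \left(12 + \left(-1 + 10 \left(-2\right)\right)\right) = \left(-8 + 1\right) \left(12 - 21\right) = - 7 \left(12 - 21\right) = \left(-7\right) \left(-9\right) = 63$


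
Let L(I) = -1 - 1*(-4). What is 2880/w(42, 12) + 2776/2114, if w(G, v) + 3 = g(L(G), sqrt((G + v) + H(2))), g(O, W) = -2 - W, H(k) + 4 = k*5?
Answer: 62324/151 - 1152*sqrt(15)/7 ≈ -224.64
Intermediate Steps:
L(I) = 3 (L(I) = -1 + 4 = 3)
H(k) = -4 + 5*k (H(k) = -4 + k*5 = -4 + 5*k)
w(G, v) = -5 - sqrt(6 + G + v) (w(G, v) = -3 + (-2 - sqrt((G + v) + (-4 + 5*2))) = -3 + (-2 - sqrt((G + v) + (-4 + 10))) = -3 + (-2 - sqrt((G + v) + 6)) = -3 + (-2 - sqrt(6 + G + v)) = -5 - sqrt(6 + G + v))
2880/w(42, 12) + 2776/2114 = 2880/(-5 - sqrt(6 + 42 + 12)) + 2776/2114 = 2880/(-5 - sqrt(60)) + 2776*(1/2114) = 2880/(-5 - 2*sqrt(15)) + 1388/1057 = 1388/1057 + 2880/(-5 - 2*sqrt(15))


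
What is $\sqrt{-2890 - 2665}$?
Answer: $i \sqrt{5555} \approx 74.532 i$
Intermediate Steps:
$\sqrt{-2890 - 2665} = \sqrt{-5555} = i \sqrt{5555}$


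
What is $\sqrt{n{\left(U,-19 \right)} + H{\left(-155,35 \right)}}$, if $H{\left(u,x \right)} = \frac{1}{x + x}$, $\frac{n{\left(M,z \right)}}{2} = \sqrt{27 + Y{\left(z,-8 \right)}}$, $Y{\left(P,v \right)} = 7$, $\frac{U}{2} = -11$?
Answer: $\frac{\sqrt{70 + 9800 \sqrt{34}}}{70} \approx 3.417$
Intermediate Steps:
$U = -22$ ($U = 2 \left(-11\right) = -22$)
$n{\left(M,z \right)} = 2 \sqrt{34}$ ($n{\left(M,z \right)} = 2 \sqrt{27 + 7} = 2 \sqrt{34}$)
$H{\left(u,x \right)} = \frac{1}{2 x}$
$\sqrt{n{\left(U,-19 \right)} + H{\left(-155,35 \right)}} = \sqrt{2 \sqrt{34} + \frac{1}{2 \cdot 35}} = \sqrt{2 \sqrt{34} + \frac{1}{2} \cdot \frac{1}{35}} = \sqrt{2 \sqrt{34} + \frac{1}{70}} = \sqrt{\frac{1}{70} + 2 \sqrt{34}}$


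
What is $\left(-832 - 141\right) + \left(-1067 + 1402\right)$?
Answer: $-638$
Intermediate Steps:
$\left(-832 - 141\right) + \left(-1067 + 1402\right) = -973 + 335 = -638$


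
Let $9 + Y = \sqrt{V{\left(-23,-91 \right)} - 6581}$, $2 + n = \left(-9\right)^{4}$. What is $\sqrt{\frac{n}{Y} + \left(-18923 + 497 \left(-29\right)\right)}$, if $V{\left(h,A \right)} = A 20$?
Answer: $\sqrt{\frac{306583 - 33336 i \sqrt{8401}}{-9 + i \sqrt{8401}}} \approx 0.194 - 182.6 i$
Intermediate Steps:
$V{\left(h,A \right)} = 20 A$
$n = 6559$ ($n = -2 + \left(-9\right)^{4} = -2 + 6561 = 6559$)
$Y = -9 + i \sqrt{8401}$ ($Y = -9 + \sqrt{20 \left(-91\right) - 6581} = -9 + \sqrt{-1820 - 6581} = -9 + \sqrt{-8401} = -9 + i \sqrt{8401} \approx -9.0 + 91.657 i$)
$\sqrt{\frac{n}{Y} + \left(-18923 + 497 \left(-29\right)\right)} = \sqrt{\frac{6559}{-9 + i \sqrt{8401}} + \left(-18923 + 497 \left(-29\right)\right)} = \sqrt{\frac{6559}{-9 + i \sqrt{8401}} - 33336} = \sqrt{-33336 + \frac{6559}{-9 + i \sqrt{8401}}}$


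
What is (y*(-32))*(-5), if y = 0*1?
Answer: 0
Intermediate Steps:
y = 0
(y*(-32))*(-5) = (0*(-32))*(-5) = 0*(-5) = 0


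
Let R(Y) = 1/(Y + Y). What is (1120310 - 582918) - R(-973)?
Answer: 1045764833/1946 ≈ 5.3739e+5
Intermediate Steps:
R(Y) = 1/(2*Y)
(1120310 - 582918) - R(-973) = (1120310 - 582918) - 1/(2*(-973)) = 537392 - (-1)/(2*973) = 537392 - 1*(-1/1946) = 537392 + 1/1946 = 1045764833/1946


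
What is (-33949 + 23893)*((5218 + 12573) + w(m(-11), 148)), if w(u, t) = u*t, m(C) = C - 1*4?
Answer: -156581976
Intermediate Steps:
m(C) = -4 + C (m(C) = C - 4 = -4 + C)
w(u, t) = t*u
(-33949 + 23893)*((5218 + 12573) + w(m(-11), 148)) = (-33949 + 23893)*((5218 + 12573) + 148*(-4 - 11)) = -10056*(17791 + 148*(-15)) = -10056*(17791 - 2220) = -10056*15571 = -156581976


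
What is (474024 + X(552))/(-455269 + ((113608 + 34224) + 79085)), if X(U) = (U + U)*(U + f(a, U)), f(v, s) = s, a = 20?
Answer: -211605/28544 ≈ -7.4133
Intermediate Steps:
X(U) = 4*U² (X(U) = (U + U)*(U + U) = (2*U)*(2*U) = 4*U²)
(474024 + X(552))/(-455269 + ((113608 + 34224) + 79085)) = (474024 + 4*552²)/(-455269 + ((113608 + 34224) + 79085)) = (474024 + 4*304704)/(-455269 + (147832 + 79085)) = (474024 + 1218816)/(-455269 + 226917) = 1692840/(-228352) = 1692840*(-1/228352) = -211605/28544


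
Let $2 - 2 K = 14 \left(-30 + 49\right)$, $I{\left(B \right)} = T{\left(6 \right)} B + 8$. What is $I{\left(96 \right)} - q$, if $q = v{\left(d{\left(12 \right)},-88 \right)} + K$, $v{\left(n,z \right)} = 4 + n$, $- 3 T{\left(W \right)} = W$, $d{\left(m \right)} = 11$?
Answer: $-67$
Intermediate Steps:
$T{\left(W \right)} = - \frac{W}{3}$
$I{\left(B \right)} = 8 - 2 B$ ($I{\left(B \right)} = \left(- \frac{1}{3}\right) 6 B + 8 = - 2 B + 8 = 8 - 2 B$)
$K = -132$ ($K = 1 - \frac{14 \left(-30 + 49\right)}{2} = 1 - \frac{14 \cdot 19}{2} = 1 - 133 = -132$)
$q = -117$ ($q = \left(4 + 11\right) - 132 = 15 - 132 = -117$)
$I{\left(96 \right)} - q = \left(8 - 192\right) - -117 = \left(8 - 192\right) + 117 = -184 + 117 = -67$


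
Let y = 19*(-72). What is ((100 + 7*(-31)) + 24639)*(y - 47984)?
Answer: -1210209744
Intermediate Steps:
y = -1368
((100 + 7*(-31)) + 24639)*(y - 47984) = ((100 + 7*(-31)) + 24639)*(-1368 - 47984) = ((100 - 217) + 24639)*(-49352) = (-117 + 24639)*(-49352) = 24522*(-49352) = -1210209744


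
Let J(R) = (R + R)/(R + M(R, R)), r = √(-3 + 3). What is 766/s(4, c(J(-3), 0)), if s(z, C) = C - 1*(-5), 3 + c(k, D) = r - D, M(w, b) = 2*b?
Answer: 383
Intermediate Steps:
r = 0 (r = √0 = 0)
J(R) = ⅔ (J(R) = (R + R)/(R + 2*R) = (2*R)/((3*R)) = (2*R)*(1/(3*R)) = ⅔)
c(k, D) = -3 - D (c(k, D) = -3 + (0 - D) = -3 - D)
s(z, C) = 5 + C (s(z, C) = C + 5 = 5 + C)
766/s(4, c(J(-3), 0)) = 766/(5 + (-3 - 1*0)) = 766/(5 + (-3 + 0)) = 766/(5 - 3) = 766/2 = 766*(½) = 383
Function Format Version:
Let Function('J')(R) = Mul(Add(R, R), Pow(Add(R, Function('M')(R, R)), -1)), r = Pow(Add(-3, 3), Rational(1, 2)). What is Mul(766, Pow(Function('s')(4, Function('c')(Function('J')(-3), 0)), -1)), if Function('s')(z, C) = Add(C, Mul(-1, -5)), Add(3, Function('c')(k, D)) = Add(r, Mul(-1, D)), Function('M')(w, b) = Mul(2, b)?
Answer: 383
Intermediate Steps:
r = 0 (r = Pow(0, Rational(1, 2)) = 0)
Function('J')(R) = Rational(2, 3) (Function('J')(R) = Mul(Add(R, R), Pow(Add(R, Mul(2, R)), -1)) = Mul(Mul(2, R), Pow(Mul(3, R), -1)) = Mul(Mul(2, R), Mul(Rational(1, 3), Pow(R, -1))) = Rational(2, 3))
Function('c')(k, D) = Add(-3, Mul(-1, D)) (Function('c')(k, D) = Add(-3, Add(0, Mul(-1, D))) = Add(-3, Mul(-1, D)))
Function('s')(z, C) = Add(5, C) (Function('s')(z, C) = Add(C, 5) = Add(5, C))
Mul(766, Pow(Function('s')(4, Function('c')(Function('J')(-3), 0)), -1)) = Mul(766, Pow(Add(5, Add(-3, Mul(-1, 0))), -1)) = Mul(766, Pow(Add(5, Add(-3, 0)), -1)) = Mul(766, Pow(Add(5, -3), -1)) = Mul(766, Pow(2, -1)) = Mul(766, Rational(1, 2)) = 383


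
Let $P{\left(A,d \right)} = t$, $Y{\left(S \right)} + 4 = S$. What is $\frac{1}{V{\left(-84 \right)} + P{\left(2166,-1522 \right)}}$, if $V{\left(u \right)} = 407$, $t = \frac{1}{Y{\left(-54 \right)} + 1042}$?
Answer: $\frac{984}{400489} \approx 0.002457$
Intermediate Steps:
$Y{\left(S \right)} = -4 + S$
$t = \frac{1}{984}$ ($t = \frac{1}{\left(-4 - 54\right) + 1042} = \frac{1}{-58 + 1042} = \frac{1}{984} \approx 0.0010163$)
$P{\left(A,d \right)} = \frac{1}{984}$
$\frac{1}{V{\left(-84 \right)} + P{\left(2166,-1522 \right)}} = \frac{1}{407 + \frac{1}{984}} = \frac{1}{\frac{400489}{984}} = \frac{984}{400489}$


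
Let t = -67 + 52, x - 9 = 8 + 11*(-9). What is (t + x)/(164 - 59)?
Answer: -97/105 ≈ -0.92381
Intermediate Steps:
x = -82 (x = 9 + (8 + 11*(-9)) = 9 + (8 - 99) = 9 - 91 = -82)
t = -15
(t + x)/(164 - 59) = (-15 - 82)/(164 - 59) = -97/105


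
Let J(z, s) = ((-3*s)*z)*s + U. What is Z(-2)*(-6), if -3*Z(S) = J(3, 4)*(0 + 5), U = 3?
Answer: -1410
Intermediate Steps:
J(z, s) = 3 - 3*z*s**2 (J(z, s) = ((-3*s)*z)*s + 3 = (-3*s*z)*s + 3 = -3*z*s**2 + 3 = 3 - 3*z*s**2)
Z(S) = 235 (Z(S) = -(3 - 3*3*4**2)*(0 + 5)/3 = -(3 - 3*3*16)*5/3 = -(3 - 144)*5/3 = -(-47)*5 = -1/3*(-705) = 235)
Z(-2)*(-6) = 235*(-6) = -1410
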